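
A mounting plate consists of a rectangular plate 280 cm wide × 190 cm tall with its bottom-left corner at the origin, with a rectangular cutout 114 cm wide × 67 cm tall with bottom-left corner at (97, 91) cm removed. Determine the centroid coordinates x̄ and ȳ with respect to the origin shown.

plate: A = 280 × 190 = 53200.00, centroid at (140.00, 95.00).
hole: A = −(114 × 67) = -7638.00, centroid at (154.00, 124.50).
ΣA = 45562.00 cm², ΣAx̄ = 6271748.00 cm³, ΣAȳ = 4103069.00 cm³.
x̄ = 6271748.00/45562.00 = 137.65 cm; ȳ = 4103069.00/45562.00 = 90.05 cm.

x̄ = 137.65 cm, ȳ = 90.05 cm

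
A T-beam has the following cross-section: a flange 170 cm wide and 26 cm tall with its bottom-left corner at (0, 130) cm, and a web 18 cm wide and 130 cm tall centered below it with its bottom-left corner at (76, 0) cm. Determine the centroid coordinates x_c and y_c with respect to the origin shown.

web: A = 18 × 130 = 2340.00, centroid at (85.00, 65.00).
flange: A = 170 × 26 = 4420.00, centroid at (85.00, 143.00).
ΣA = 6760.00 cm²
ΣAx_c = (2340.00)(85.00) + (4420.00)(85.00) = 574600.00 cm³
ΣAy_c = (2340.00)(65.00) + (4420.00)(143.00) = 784160.00 cm³
x_c = 574600.00 / 6760.00 = 85.00 cm
y_c = 784160.00 / 6760.00 = 116.00 cm

x_c = 85.00 cm, y_c = 116.00 cm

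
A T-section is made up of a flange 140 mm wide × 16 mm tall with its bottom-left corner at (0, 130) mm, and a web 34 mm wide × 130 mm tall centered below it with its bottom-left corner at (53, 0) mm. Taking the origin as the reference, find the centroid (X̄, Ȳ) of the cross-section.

Part | A | x̄ᵢ | ȳᵢ | A·x̄ᵢ | A·ȳᵢ
web | 4420.00 | 70.00 | 65.00 | 309400.00 | 287300.00
flange | 2240.00 | 70.00 | 138.00 | 156800.00 | 309120.00
Σ | 6660.00 |  |  | 466200.00 | 596420.00
X̄ = 466200.00 / 6660.00 = 70.00 mm
Ȳ = 596420.00 / 6660.00 = 89.55 mm

X̄ = 70.00 mm, Ȳ = 89.55 mm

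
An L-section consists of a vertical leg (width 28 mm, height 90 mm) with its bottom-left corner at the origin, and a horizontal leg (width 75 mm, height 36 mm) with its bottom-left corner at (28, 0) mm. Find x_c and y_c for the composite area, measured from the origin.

vertical leg: A = 28 × 90 = 2520.00, centroid at (14.00, 45.00).
horizontal leg: A = 75 × 36 = 2700.00, centroid at (65.50, 18.00).
ΣA = 5220.00 mm²
ΣAx_c = (2520.00)(14.00) + (2700.00)(65.50) = 212130.00 mm³
ΣAy_c = (2520.00)(45.00) + (2700.00)(18.00) = 162000.00 mm³
x_c = 212130.00 / 5220.00 = 40.64 mm
y_c = 162000.00 / 5220.00 = 31.03 mm

x_c = 40.64 mm, y_c = 31.03 mm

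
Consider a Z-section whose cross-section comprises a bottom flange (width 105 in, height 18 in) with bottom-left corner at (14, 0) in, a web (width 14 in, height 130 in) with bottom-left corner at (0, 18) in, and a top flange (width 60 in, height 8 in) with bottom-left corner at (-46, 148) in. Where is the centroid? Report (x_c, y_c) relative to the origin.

x_c = 31.20 in, y_c = 57.53 in

bottom flange: A = 105 × 18 = 1890.00, centroid at (66.50, 9.00).
web: A = 14 × 130 = 1820.00, centroid at (7.00, 83.00).
top flange: A = 60 × 8 = 480.00, centroid at (-16.00, 152.00).
ΣA = 4190.00 in²
ΣAx_c = (1890.00)(66.50) + (1820.00)(7.00) + (480.00)(-16.00) = 130745.00 in³
ΣAy_c = (1890.00)(9.00) + (1820.00)(83.00) + (480.00)(152.00) = 241030.00 in³
x_c = 130745.00 / 4190.00 = 31.20 in
y_c = 241030.00 / 4190.00 = 57.53 in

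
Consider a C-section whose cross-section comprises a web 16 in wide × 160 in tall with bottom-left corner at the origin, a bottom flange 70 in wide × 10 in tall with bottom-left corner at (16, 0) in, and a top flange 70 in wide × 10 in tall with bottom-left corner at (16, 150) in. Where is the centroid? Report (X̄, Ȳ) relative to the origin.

X̄ = 23.20 in, Ȳ = 80.00 in

Part | A | x̄ᵢ | ȳᵢ | A·x̄ᵢ | A·ȳᵢ
web | 2560.00 | 8.00 | 80.00 | 20480.00 | 204800.00
bottom flange | 700.00 | 51.00 | 5.00 | 35700.00 | 3500.00
top flange | 700.00 | 51.00 | 155.00 | 35700.00 | 108500.00
Σ | 3960.00 |  |  | 91880.00 | 316800.00
X̄ = 91880.00 / 3960.00 = 23.20 in
Ȳ = 316800.00 / 3960.00 = 80.00 in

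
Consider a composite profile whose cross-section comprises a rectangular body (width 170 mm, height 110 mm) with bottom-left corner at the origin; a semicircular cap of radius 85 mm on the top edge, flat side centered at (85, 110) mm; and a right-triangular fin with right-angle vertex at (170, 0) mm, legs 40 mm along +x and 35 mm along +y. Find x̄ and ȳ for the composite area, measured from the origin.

rectangular body: A = 170 × 110 = 18700.00, centroid at (85.00, 55.00).
semicircular top: A = ½π·85² = 11349.00, centroid at (85.00, 146.08).
triangular fin: A = ½·40·35 = 700.00, centroid at (183.33, 11.67).
ΣA = 30749.00 mm²
ΣAx̄ = (18700.00)(85.00) + (11349.00)(85.00) + (700.00)(183.33) = 2682498.63 mm³
ΣAȳ = (18700.00)(55.00) + (11349.00)(146.08) + (700.00)(11.67) = 2694473.71 mm³
x̄ = 2682498.63 / 30749.00 = 87.24 mm
ȳ = 2694473.71 / 30749.00 = 87.63 mm

x̄ = 87.24 mm, ȳ = 87.63 mm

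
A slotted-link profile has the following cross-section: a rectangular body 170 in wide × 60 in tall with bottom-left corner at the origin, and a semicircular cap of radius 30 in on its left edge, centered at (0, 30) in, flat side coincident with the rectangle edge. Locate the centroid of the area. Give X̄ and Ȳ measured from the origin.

X̄ = 73.10 in, Ȳ = 30.00 in

rectangular body: A = 170 × 60 = 10200.00, centroid at (85.00, 30.00).
semicircular end: A = ½π·30² = 1413.72, centroid at (-12.73, 30.00).
ΣA = 11613.72 in²
ΣAX̄ = (10200.00)(85.00) + (1413.72)(-12.73) = 849000.00 in³
ΣAȲ = (10200.00)(30.00) + (1413.72)(30.00) = 348411.50 in³
X̄ = 849000.00 / 11613.72 = 73.10 in
Ȳ = 348411.50 / 11613.72 = 30.00 in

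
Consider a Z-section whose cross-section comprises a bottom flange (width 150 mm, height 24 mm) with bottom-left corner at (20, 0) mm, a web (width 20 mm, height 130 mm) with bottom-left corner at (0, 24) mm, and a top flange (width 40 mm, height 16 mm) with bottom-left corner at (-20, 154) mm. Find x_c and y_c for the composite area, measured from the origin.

x_c = 53.80 mm, y_c = 55.30 mm

Part | A | x̄ᵢ | ȳᵢ | A·x̄ᵢ | A·ȳᵢ
bottom flange | 3600.00 | 95.00 | 12.00 | 342000.00 | 43200.00
web | 2600.00 | 10.00 | 89.00 | 26000.00 | 231400.00
top flange | 640.00 | 0.00 | 162.00 | 0.00 | 103680.00
Σ | 6840.00 |  |  | 368000.00 | 378280.00
x_c = 368000.00 / 6840.00 = 53.80 mm
y_c = 378280.00 / 6840.00 = 55.30 mm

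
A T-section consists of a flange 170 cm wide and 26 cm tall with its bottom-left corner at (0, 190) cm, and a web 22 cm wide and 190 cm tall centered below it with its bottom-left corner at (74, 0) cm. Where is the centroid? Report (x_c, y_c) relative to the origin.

Part | A | x̄ᵢ | ȳᵢ | A·x̄ᵢ | A·ȳᵢ
web | 4180.00 | 85.00 | 95.00 | 355300.00 | 397100.00
flange | 4420.00 | 85.00 | 203.00 | 375700.00 | 897260.00
Σ | 8600.00 |  |  | 731000.00 | 1294360.00
x_c = 731000.00 / 8600.00 = 85.00 cm
y_c = 1294360.00 / 8600.00 = 150.51 cm

x_c = 85.00 cm, y_c = 150.51 cm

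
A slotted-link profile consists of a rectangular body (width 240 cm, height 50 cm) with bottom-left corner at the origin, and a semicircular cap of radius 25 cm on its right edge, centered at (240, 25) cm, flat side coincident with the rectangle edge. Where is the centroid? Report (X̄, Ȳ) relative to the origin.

X̄ = 129.88 cm, Ȳ = 25.00 cm

rectangular body: A = 240 × 50 = 12000.00, centroid at (120.00, 25.00).
semicircular end: A = ½π·25² = 981.75, centroid at (250.61, 25.00).
ΣA = 12981.75 cm²
ΣAX̄ = (12000.00)(120.00) + (981.75)(250.61) = 1686036.12 cm³
ΣAȲ = (12000.00)(25.00) + (981.75)(25.00) = 324543.69 cm³
X̄ = 1686036.12 / 12981.75 = 129.88 cm
Ȳ = 324543.69 / 12981.75 = 25.00 cm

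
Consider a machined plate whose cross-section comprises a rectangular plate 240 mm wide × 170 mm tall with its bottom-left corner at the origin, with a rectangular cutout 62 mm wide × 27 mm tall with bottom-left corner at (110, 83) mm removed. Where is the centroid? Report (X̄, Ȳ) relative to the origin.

X̄ = 119.10 mm, Ȳ = 84.51 mm

plate: A = 240 × 170 = 40800.00, centroid at (120.00, 85.00).
hole: A = −(62 × 27) = -1674.00, centroid at (141.00, 96.50).
ΣA = 39126.00 mm², ΣAX̄ = 4659966.00 mm³, ΣAȲ = 3306459.00 mm³.
X̄ = 4659966.00/39126.00 = 119.10 mm; Ȳ = 3306459.00/39126.00 = 84.51 mm.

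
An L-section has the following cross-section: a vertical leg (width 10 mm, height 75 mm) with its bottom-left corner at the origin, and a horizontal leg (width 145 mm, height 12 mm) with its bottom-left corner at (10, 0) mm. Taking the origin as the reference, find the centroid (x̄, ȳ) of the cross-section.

vertical leg: A = 10 × 75 = 750.00, centroid at (5.00, 37.50).
horizontal leg: A = 145 × 12 = 1740.00, centroid at (82.50, 6.00).
ΣA = 2490.00 mm², ΣAx̄ = 147300.00 mm³, ΣAȳ = 38565.00 mm³.
x̄ = 147300.00/2490.00 = 59.16 mm; ȳ = 38565.00/2490.00 = 15.49 mm.

x̄ = 59.16 mm, ȳ = 15.49 mm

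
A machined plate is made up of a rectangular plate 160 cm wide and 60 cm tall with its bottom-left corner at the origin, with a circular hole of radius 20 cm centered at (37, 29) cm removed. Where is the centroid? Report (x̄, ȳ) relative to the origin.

plate: A = 160 × 60 = 9600.00, centroid at (80.00, 30.00).
hole: A = −π·20² = -1256.64, centroid at (37.00, 29.00).
ΣA = 8343.36 cm², ΣAx̄ = 721504.43 cm³, ΣAȳ = 251557.53 cm³.
x̄ = 721504.43/8343.36 = 86.48 cm; ȳ = 251557.53/8343.36 = 30.15 cm.

x̄ = 86.48 cm, ȳ = 30.15 cm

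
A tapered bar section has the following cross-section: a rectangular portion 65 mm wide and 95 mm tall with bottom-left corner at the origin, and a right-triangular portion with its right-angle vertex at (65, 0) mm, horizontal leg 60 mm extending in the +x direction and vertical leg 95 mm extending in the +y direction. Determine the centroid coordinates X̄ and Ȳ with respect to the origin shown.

rectangular portion: A = 65 × 95 = 6175.00, centroid at (32.50, 47.50).
triangular portion: A = ½·60·95 = 2850.00, centroid at (85.00, 31.67).
ΣA = 9025.00 mm², ΣAX̄ = 442937.50 mm³, ΣAȲ = 383562.50 mm³.
X̄ = 442937.50/9025.00 = 49.08 mm; Ȳ = 383562.50/9025.00 = 42.50 mm.

X̄ = 49.08 mm, Ȳ = 42.50 mm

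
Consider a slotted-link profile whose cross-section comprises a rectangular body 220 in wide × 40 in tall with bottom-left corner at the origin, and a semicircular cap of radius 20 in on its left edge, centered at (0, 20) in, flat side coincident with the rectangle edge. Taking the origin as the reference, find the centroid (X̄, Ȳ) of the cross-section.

X̄ = 102.10 in, Ȳ = 20.00 in

Part | A | x̄ᵢ | ȳᵢ | A·x̄ᵢ | A·ȳᵢ
rectangular body | 8800.00 | 110.00 | 20.00 | 968000.00 | 176000.00
semicircular end | 628.32 | -8.49 | 20.00 | -5333.33 | 12566.37
Σ | 9428.32 |  |  | 962666.67 | 188566.37
X̄ = 962666.67 / 9428.32 = 102.10 in
Ȳ = 188566.37 / 9428.32 = 20.00 in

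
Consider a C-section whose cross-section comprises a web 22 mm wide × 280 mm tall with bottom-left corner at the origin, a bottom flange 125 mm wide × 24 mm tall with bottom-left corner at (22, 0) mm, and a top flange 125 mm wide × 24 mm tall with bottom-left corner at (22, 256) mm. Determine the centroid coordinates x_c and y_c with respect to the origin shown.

x_c = 47.27 mm, y_c = 140.00 mm

web: A = 22 × 280 = 6160.00, centroid at (11.00, 140.00).
bottom flange: A = 125 × 24 = 3000.00, centroid at (84.50, 12.00).
top flange: A = 125 × 24 = 3000.00, centroid at (84.50, 268.00).
ΣA = 12160.00 mm², ΣAx_c = 574760.00 mm³, ΣAy_c = 1702400.00 mm³.
x_c = 574760.00/12160.00 = 47.27 mm; y_c = 1702400.00/12160.00 = 140.00 mm.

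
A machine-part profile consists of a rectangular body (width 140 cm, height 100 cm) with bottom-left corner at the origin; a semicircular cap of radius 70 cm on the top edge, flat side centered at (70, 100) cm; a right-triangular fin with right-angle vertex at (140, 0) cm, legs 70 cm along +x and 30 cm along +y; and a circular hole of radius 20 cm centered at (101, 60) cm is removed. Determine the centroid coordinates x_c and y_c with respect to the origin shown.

x_c = 72.75 cm, y_c = 76.01 cm

Part | A | x̄ᵢ | ȳᵢ | A·x̄ᵢ | A·ȳᵢ
rectangular body | 14000.00 | 70.00 | 50.00 | 980000.00 | 700000.00
semicircular top | 7696.90 | 70.00 | 129.71 | 538783.14 | 998356.87
triangular fin | 1050.00 | 163.33 | 10.00 | 171500.00 | 10500.00
hole | -1256.64 | 101.00 | 60.00 | -126920.34 | -75398.22
Σ | 21490.26 |  |  | 1563362.80 | 1633458.64
x_c = 1563362.80 / 21490.26 = 72.75 cm
y_c = 1633458.64 / 21490.26 = 76.01 cm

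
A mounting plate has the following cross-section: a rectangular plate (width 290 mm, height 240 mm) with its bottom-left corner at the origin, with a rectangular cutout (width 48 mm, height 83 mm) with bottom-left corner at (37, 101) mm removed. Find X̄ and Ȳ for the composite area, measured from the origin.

plate: A = 290 × 240 = 69600.00, centroid at (145.00, 120.00).
hole: A = −(48 × 83) = -3984.00, centroid at (61.00, 142.50).
ΣA = 65616.00 mm², ΣAX̄ = 9848976.00 mm³, ΣAȲ = 7784280.00 mm³.
X̄ = 9848976.00/65616.00 = 150.10 mm; Ȳ = 7784280.00/65616.00 = 118.63 mm.

X̄ = 150.10 mm, Ȳ = 118.63 mm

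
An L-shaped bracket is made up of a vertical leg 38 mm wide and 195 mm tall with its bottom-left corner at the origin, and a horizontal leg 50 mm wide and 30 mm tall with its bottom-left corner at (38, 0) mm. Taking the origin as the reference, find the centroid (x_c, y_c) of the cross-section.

x_c = 26.41 mm, y_c = 83.61 mm

Part | A | x̄ᵢ | ȳᵢ | A·x̄ᵢ | A·ȳᵢ
vertical leg | 7410.00 | 19.00 | 97.50 | 140790.00 | 722475.00
horizontal leg | 1500.00 | 63.00 | 15.00 | 94500.00 | 22500.00
Σ | 8910.00 |  |  | 235290.00 | 744975.00
x_c = 235290.00 / 8910.00 = 26.41 mm
y_c = 744975.00 / 8910.00 = 83.61 mm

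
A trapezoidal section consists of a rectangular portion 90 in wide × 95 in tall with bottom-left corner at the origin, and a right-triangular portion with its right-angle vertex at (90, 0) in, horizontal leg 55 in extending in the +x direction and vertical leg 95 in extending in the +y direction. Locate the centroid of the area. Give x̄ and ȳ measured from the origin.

rectangular portion: A = 90 × 95 = 8550.00, centroid at (45.00, 47.50).
triangular portion: A = ½·55·95 = 2612.50, centroid at (108.33, 31.67).
ΣA = 11162.50 in², ΣAx̄ = 667770.83 in³, ΣAȳ = 488854.17 in³.
x̄ = 667770.83/11162.50 = 59.82 in; ȳ = 488854.17/11162.50 = 43.79 in.

x̄ = 59.82 in, ȳ = 43.79 in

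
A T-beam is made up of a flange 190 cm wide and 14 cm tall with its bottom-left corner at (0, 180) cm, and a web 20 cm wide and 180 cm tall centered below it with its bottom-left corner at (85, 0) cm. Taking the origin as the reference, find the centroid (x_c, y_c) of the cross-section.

Part | A | x̄ᵢ | ȳᵢ | A·x̄ᵢ | A·ȳᵢ
web | 3600.00 | 95.00 | 90.00 | 342000.00 | 324000.00
flange | 2660.00 | 95.00 | 187.00 | 252700.00 | 497420.00
Σ | 6260.00 |  |  | 594700.00 | 821420.00
x_c = 594700.00 / 6260.00 = 95.00 cm
y_c = 821420.00 / 6260.00 = 131.22 cm

x_c = 95.00 cm, y_c = 131.22 cm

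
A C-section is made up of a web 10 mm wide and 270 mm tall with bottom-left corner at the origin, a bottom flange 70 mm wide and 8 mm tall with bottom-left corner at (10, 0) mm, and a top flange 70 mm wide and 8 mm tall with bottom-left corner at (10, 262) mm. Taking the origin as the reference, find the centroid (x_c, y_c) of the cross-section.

x_c = 16.73 mm, y_c = 135.00 mm

Part | A | x̄ᵢ | ȳᵢ | A·x̄ᵢ | A·ȳᵢ
web | 2700.00 | 5.00 | 135.00 | 13500.00 | 364500.00
bottom flange | 560.00 | 45.00 | 4.00 | 25200.00 | 2240.00
top flange | 560.00 | 45.00 | 266.00 | 25200.00 | 148960.00
Σ | 3820.00 |  |  | 63900.00 | 515700.00
x_c = 63900.00 / 3820.00 = 16.73 mm
y_c = 515700.00 / 3820.00 = 135.00 mm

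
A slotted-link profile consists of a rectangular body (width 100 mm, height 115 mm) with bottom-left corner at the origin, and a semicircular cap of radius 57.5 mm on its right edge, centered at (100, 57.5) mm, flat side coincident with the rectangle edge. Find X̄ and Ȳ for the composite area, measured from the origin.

rectangular body: A = 100 × 115 = 11500.00, centroid at (50.00, 57.50).
semicircular end: A = ½π·57.5² = 5193.45, centroid at (124.40, 57.50).
ΣA = 16693.45 mm², ΣAX̄ = 1221084.12 mm³, ΣAȲ = 959873.11 mm³.
X̄ = 1221084.12/16693.45 = 73.15 mm; Ȳ = 959873.11/16693.45 = 57.50 mm.

X̄ = 73.15 mm, Ȳ = 57.50 mm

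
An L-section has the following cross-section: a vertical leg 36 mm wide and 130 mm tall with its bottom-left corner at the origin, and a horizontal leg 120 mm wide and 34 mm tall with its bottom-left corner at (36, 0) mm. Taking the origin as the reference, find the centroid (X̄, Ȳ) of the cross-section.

X̄ = 54.33 mm, Ȳ = 42.64 mm

vertical leg: A = 36 × 130 = 4680.00, centroid at (18.00, 65.00).
horizontal leg: A = 120 × 34 = 4080.00, centroid at (96.00, 17.00).
ΣA = 8760.00 mm², ΣAX̄ = 475920.00 mm³, ΣAȲ = 373560.00 mm³.
X̄ = 475920.00/8760.00 = 54.33 mm; Ȳ = 373560.00/8760.00 = 42.64 mm.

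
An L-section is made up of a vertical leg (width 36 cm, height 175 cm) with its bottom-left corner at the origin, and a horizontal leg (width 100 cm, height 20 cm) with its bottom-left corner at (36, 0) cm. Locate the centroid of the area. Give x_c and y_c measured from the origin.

x_c = 34.39 cm, y_c = 68.83 cm

vertical leg: A = 36 × 175 = 6300.00, centroid at (18.00, 87.50).
horizontal leg: A = 100 × 20 = 2000.00, centroid at (86.00, 10.00).
ΣA = 8300.00 cm²
ΣAx_c = (6300.00)(18.00) + (2000.00)(86.00) = 285400.00 cm³
ΣAy_c = (6300.00)(87.50) + (2000.00)(10.00) = 571250.00 cm³
x_c = 285400.00 / 8300.00 = 34.39 cm
y_c = 571250.00 / 8300.00 = 68.83 cm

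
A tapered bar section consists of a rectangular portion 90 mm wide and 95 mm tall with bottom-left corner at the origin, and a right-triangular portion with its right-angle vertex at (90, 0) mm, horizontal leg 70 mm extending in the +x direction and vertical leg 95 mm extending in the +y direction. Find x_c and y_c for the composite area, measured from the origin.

x_c = 64.13 mm, y_c = 43.07 mm

rectangular portion: A = 90 × 95 = 8550.00, centroid at (45.00, 47.50).
triangular portion: A = ½·70·95 = 3325.00, centroid at (113.33, 31.67).
ΣA = 11875.00 mm²
ΣAx_c = (8550.00)(45.00) + (3325.00)(113.33) = 761583.33 mm³
ΣAy_c = (8550.00)(47.50) + (3325.00)(31.67) = 511416.67 mm³
x_c = 761583.33 / 11875.00 = 64.13 mm
y_c = 511416.67 / 11875.00 = 43.07 mm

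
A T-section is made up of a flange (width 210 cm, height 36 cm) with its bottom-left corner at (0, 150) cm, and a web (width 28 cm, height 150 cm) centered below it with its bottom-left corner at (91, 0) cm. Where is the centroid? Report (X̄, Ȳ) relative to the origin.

X̄ = 105.00 cm, Ȳ = 134.79 cm

web: A = 28 × 150 = 4200.00, centroid at (105.00, 75.00).
flange: A = 210 × 36 = 7560.00, centroid at (105.00, 168.00).
ΣA = 11760.00 cm², ΣAX̄ = 1234800.00 cm³, ΣAȲ = 1585080.00 cm³.
X̄ = 1234800.00/11760.00 = 105.00 cm; Ȳ = 1585080.00/11760.00 = 134.79 cm.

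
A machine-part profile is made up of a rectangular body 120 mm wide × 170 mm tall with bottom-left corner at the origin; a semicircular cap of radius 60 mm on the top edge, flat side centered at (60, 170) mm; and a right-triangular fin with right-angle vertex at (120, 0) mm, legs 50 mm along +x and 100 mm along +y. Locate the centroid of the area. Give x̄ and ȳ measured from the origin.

Part | A | x̄ᵢ | ȳᵢ | A·x̄ᵢ | A·ȳᵢ
rectangular body | 20400.00 | 60.00 | 85.00 | 1224000.00 | 1734000.00
semicircular top | 5654.87 | 60.00 | 195.46 | 339292.01 | 1105327.35
triangular fin | 2500.00 | 136.67 | 33.33 | 341666.67 | 83333.33
Σ | 28554.87 |  |  | 1904958.67 | 2922660.69
x̄ = 1904958.67 / 28554.87 = 66.71 mm
ȳ = 2922660.69 / 28554.87 = 102.35 mm

x̄ = 66.71 mm, ȳ = 102.35 mm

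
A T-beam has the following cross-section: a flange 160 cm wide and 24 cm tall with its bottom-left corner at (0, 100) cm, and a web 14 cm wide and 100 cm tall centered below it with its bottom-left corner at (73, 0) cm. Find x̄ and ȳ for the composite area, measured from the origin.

Part | A | x̄ᵢ | ȳᵢ | A·x̄ᵢ | A·ȳᵢ
web | 1400.00 | 80.00 | 50.00 | 112000.00 | 70000.00
flange | 3840.00 | 80.00 | 112.00 | 307200.00 | 430080.00
Σ | 5240.00 |  |  | 419200.00 | 500080.00
x̄ = 419200.00 / 5240.00 = 80.00 cm
ȳ = 500080.00 / 5240.00 = 95.44 cm

x̄ = 80.00 cm, ȳ = 95.44 cm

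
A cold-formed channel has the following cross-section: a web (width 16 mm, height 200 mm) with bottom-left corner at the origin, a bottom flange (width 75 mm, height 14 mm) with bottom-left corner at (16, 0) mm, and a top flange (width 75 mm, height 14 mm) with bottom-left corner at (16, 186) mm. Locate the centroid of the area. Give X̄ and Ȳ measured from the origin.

web: A = 16 × 200 = 3200.00, centroid at (8.00, 100.00).
bottom flange: A = 75 × 14 = 1050.00, centroid at (53.50, 7.00).
top flange: A = 75 × 14 = 1050.00, centroid at (53.50, 193.00).
ΣA = 5300.00 mm²
ΣAX̄ = (3200.00)(8.00) + (1050.00)(53.50) + (1050.00)(53.50) = 137950.00 mm³
ΣAȲ = (3200.00)(100.00) + (1050.00)(7.00) + (1050.00)(193.00) = 530000.00 mm³
X̄ = 137950.00 / 5300.00 = 26.03 mm
Ȳ = 530000.00 / 5300.00 = 100.00 mm

X̄ = 26.03 mm, Ȳ = 100.00 mm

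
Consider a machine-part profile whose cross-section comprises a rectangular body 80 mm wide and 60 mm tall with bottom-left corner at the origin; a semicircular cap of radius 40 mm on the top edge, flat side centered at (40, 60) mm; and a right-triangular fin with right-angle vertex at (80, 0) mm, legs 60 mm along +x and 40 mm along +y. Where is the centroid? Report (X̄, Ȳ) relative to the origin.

rectangular body: A = 80 × 60 = 4800.00, centroid at (40.00, 30.00).
semicircular top: A = ½π·40² = 2513.27, centroid at (40.00, 76.98).
triangular fin: A = ½·60·40 = 1200.00, centroid at (100.00, 13.33).
ΣA = 8513.27 mm²
ΣAX̄ = (4800.00)(40.00) + (2513.27)(40.00) + (1200.00)(100.00) = 412530.96 mm³
ΣAȲ = (4800.00)(30.00) + (2513.27)(76.98) + (1200.00)(13.33) = 353463.11 mm³
X̄ = 412530.96 / 8513.27 = 48.46 mm
Ȳ = 353463.11 / 8513.27 = 41.52 mm

X̄ = 48.46 mm, Ȳ = 41.52 mm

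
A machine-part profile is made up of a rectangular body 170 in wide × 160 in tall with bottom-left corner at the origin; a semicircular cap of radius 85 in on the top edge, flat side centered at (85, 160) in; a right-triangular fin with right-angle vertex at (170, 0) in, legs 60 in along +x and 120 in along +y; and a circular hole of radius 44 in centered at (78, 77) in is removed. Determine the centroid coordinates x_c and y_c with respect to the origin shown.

x_c = 96.66 in, y_c = 113.04 in

rectangular body: A = 170 × 160 = 27200.00, centroid at (85.00, 80.00).
semicircular top: A = ½π·85² = 11349.00, centroid at (85.00, 196.08).
triangular fin: A = ½·60·120 = 3600.00, centroid at (190.00, 40.00).
hole: A = −π·44² = -6082.12, centroid at (78.00, 77.00).
ΣA = 36066.88 in², ΣAx_c = 3486259.67 in³, ΣAy_c = 4076933.72 in³.
x_c = 3486259.67/36066.88 = 96.66 in; y_c = 4076933.72/36066.88 = 113.04 in.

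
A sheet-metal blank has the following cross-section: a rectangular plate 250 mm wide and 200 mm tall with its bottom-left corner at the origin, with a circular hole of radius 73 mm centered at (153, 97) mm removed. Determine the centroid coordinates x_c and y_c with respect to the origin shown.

plate: A = 250 × 200 = 50000.00, centroid at (125.00, 100.00).
hole: A = −π·73² = -16741.55, centroid at (153.00, 97.00).
ΣA = 33258.45 mm², ΣAx_c = 3688543.27 mm³, ΣAy_c = 3376069.92 mm³.
x_c = 3688543.27/33258.45 = 110.91 mm; y_c = 3376069.92/33258.45 = 101.51 mm.

x_c = 110.91 mm, y_c = 101.51 mm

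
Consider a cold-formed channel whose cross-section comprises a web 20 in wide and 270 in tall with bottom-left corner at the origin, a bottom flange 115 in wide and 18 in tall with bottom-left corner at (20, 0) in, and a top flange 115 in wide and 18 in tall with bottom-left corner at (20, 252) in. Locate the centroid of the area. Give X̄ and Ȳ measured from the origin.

X̄ = 39.29 in, Ȳ = 135.00 in

Part | A | x̄ᵢ | ȳᵢ | A·x̄ᵢ | A·ȳᵢ
web | 5400.00 | 10.00 | 135.00 | 54000.00 | 729000.00
bottom flange | 2070.00 | 77.50 | 9.00 | 160425.00 | 18630.00
top flange | 2070.00 | 77.50 | 261.00 | 160425.00 | 540270.00
Σ | 9540.00 |  |  | 374850.00 | 1287900.00
X̄ = 374850.00 / 9540.00 = 39.29 in
Ȳ = 1287900.00 / 9540.00 = 135.00 in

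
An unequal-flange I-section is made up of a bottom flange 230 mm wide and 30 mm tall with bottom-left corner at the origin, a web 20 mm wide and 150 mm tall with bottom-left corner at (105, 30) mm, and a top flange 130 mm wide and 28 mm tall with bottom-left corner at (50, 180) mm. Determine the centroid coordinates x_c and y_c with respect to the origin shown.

x_c = 115.00 mm, y_c = 83.06 mm

Part | A | x̄ᵢ | ȳᵢ | A·x̄ᵢ | A·ȳᵢ
bottom flange | 6900.00 | 115.00 | 15.00 | 793500.00 | 103500.00
web | 3000.00 | 115.00 | 105.00 | 345000.00 | 315000.00
top flange | 3640.00 | 115.00 | 194.00 | 418600.00 | 706160.00
Σ | 13540.00 |  |  | 1557100.00 | 1124660.00
x_c = 1557100.00 / 13540.00 = 115.00 mm
y_c = 1124660.00 / 13540.00 = 83.06 mm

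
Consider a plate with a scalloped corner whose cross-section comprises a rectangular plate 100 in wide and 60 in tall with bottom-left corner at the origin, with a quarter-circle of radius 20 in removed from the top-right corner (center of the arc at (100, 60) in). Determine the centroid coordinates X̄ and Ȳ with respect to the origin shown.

plate: A = 100 × 60 = 6000.00, centroid at (50.00, 30.00).
removed quarter-circle: A = −¼π·20² = -314.16, centroid at (91.51, 51.51).
ΣA = 5685.84 in², ΣAX̄ = 271250.74 in³, ΣAȲ = 163817.11 in³.
X̄ = 271250.74/5685.84 = 47.71 in; Ȳ = 163817.11/5685.84 = 28.81 in.

X̄ = 47.71 in, Ȳ = 28.81 in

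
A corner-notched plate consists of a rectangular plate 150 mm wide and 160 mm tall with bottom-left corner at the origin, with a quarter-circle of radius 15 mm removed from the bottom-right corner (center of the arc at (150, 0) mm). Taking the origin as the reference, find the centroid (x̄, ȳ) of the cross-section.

x̄ = 74.49 mm, ȳ = 80.55 mm

Part | A | x̄ᵢ | ȳᵢ | A·x̄ᵢ | A·ȳᵢ
plate | 24000.00 | 75.00 | 80.00 | 1800000.00 | 1920000.00
removed quarter-circle | -176.71 | 143.63 | 6.37 | -25382.19 | -1125.00
Σ | 23823.29 |  |  | 1774617.81 | 1918875.00
x̄ = 1774617.81 / 23823.29 = 74.49 mm
ȳ = 1918875.00 / 23823.29 = 80.55 mm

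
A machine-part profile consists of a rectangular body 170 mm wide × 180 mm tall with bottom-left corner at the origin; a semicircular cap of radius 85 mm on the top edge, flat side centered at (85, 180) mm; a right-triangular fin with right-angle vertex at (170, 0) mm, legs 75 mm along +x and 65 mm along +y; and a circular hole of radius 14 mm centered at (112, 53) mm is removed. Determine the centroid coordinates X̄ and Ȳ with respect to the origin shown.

X̄ = 90.75 mm, Ȳ = 119.40 mm

Part | A | x̄ᵢ | ȳᵢ | A·x̄ᵢ | A·ȳᵢ
rectangular body | 30600.00 | 85.00 | 90.00 | 2601000.00 | 2754000.00
semicircular top | 11349.00 | 85.00 | 216.08 | 964665.29 | 2452237.29
triangular fin | 2437.50 | 195.00 | 21.67 | 475312.50 | 52812.50
hole | -615.75 | 112.00 | 53.00 | -68964.24 | -32634.86
Σ | 43770.75 |  |  | 3972013.55 | 5226414.93
X̄ = 3972013.55 / 43770.75 = 90.75 mm
Ȳ = 5226414.93 / 43770.75 = 119.40 mm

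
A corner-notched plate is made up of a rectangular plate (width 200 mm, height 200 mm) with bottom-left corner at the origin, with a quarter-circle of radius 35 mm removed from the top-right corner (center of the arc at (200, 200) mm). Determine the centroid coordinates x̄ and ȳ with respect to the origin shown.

Part | A | x̄ᵢ | ȳᵢ | A·x̄ᵢ | A·ȳᵢ
plate | 40000.00 | 100.00 | 100.00 | 4000000.00 | 4000000.00
removed quarter-circle | -962.11 | 185.15 | 185.15 | -178130.88 | -178130.88
Σ | 39037.89 |  |  | 3821869.12 | 3821869.12
x̄ = 3821869.12 / 39037.89 = 97.90 mm
ȳ = 3821869.12 / 39037.89 = 97.90 mm

x̄ = 97.90 mm, ȳ = 97.90 mm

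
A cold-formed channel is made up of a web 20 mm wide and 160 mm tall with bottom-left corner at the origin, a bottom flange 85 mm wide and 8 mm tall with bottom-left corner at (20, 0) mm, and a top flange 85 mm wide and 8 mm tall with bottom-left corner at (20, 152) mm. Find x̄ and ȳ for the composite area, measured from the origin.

x̄ = 25.66 mm, ȳ = 80.00 mm

web: A = 20 × 160 = 3200.00, centroid at (10.00, 80.00).
bottom flange: A = 85 × 8 = 680.00, centroid at (62.50, 4.00).
top flange: A = 85 × 8 = 680.00, centroid at (62.50, 156.00).
ΣA = 4560.00 mm², ΣAx̄ = 117000.00 mm³, ΣAȳ = 364800.00 mm³.
x̄ = 117000.00/4560.00 = 25.66 mm; ȳ = 364800.00/4560.00 = 80.00 mm.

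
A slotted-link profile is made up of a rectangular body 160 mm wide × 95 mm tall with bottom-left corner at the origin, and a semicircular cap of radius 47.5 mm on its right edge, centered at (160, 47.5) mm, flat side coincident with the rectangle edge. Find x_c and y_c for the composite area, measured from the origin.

x_c = 98.94 mm, y_c = 47.50 mm

rectangular body: A = 160 × 95 = 15200.00, centroid at (80.00, 47.50).
semicircular end: A = ½π·47.5² = 3544.11, centroid at (180.16, 47.50).
ΣA = 18744.11 mm², ΣAx_c = 1854505.39 mm³, ΣAy_c = 890345.19 mm³.
x_c = 1854505.39/18744.11 = 98.94 mm; y_c = 890345.19/18744.11 = 47.50 mm.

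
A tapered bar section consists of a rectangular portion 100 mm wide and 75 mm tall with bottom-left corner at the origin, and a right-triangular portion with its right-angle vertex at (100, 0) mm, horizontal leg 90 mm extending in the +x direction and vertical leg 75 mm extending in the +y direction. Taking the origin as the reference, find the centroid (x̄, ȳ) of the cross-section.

x̄ = 74.83 mm, ȳ = 33.62 mm

rectangular portion: A = 100 × 75 = 7500.00, centroid at (50.00, 37.50).
triangular portion: A = ½·90·75 = 3375.00, centroid at (130.00, 25.00).
ΣA = 10875.00 mm²
ΣAx̄ = (7500.00)(50.00) + (3375.00)(130.00) = 813750.00 mm³
ΣAȳ = (7500.00)(37.50) + (3375.00)(25.00) = 365625.00 mm³
x̄ = 813750.00 / 10875.00 = 74.83 mm
ȳ = 365625.00 / 10875.00 = 33.62 mm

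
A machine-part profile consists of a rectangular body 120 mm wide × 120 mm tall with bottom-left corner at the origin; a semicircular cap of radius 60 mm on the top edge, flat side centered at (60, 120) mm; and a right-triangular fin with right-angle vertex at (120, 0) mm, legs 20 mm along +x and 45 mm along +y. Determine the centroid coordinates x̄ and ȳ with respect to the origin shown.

x̄ = 61.46 mm, ȳ = 82.58 mm

rectangular body: A = 120 × 120 = 14400.00, centroid at (60.00, 60.00).
semicircular top: A = ½π·60² = 5654.87, centroid at (60.00, 145.46).
triangular fin: A = ½·20·45 = 450.00, centroid at (126.67, 15.00).
ΣA = 20504.87 mm²
ΣAx̄ = (14400.00)(60.00) + (5654.87)(60.00) + (450.00)(126.67) = 1260292.01 mm³
ΣAȳ = (14400.00)(60.00) + (5654.87)(145.46) + (450.00)(15.00) = 1693334.01 mm³
x̄ = 1260292.01 / 20504.87 = 61.46 mm
ȳ = 1693334.01 / 20504.87 = 82.58 mm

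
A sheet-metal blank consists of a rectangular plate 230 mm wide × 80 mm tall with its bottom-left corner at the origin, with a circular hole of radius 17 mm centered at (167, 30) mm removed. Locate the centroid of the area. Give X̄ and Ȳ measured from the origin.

X̄ = 112.30 mm, Ȳ = 40.52 mm

plate: A = 230 × 80 = 18400.00, centroid at (115.00, 40.00).
hole: A = −π·17² = -907.92, centroid at (167.00, 30.00).
ΣA = 17492.08 mm², ΣAX̄ = 1964377.31 mm³, ΣAȲ = 708762.39 mm³.
X̄ = 1964377.31/17492.08 = 112.30 mm; Ȳ = 708762.39/17492.08 = 40.52 mm.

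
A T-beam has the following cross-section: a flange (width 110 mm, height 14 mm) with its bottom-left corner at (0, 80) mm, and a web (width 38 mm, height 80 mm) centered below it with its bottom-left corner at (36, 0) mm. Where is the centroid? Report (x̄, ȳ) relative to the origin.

x̄ = 55.00 mm, ȳ = 55.80 mm

web: A = 38 × 80 = 3040.00, centroid at (55.00, 40.00).
flange: A = 110 × 14 = 1540.00, centroid at (55.00, 87.00).
ΣA = 4580.00 mm²
ΣAx̄ = (3040.00)(55.00) + (1540.00)(55.00) = 251900.00 mm³
ΣAȳ = (3040.00)(40.00) + (1540.00)(87.00) = 255580.00 mm³
x̄ = 251900.00 / 4580.00 = 55.00 mm
ȳ = 255580.00 / 4580.00 = 55.80 mm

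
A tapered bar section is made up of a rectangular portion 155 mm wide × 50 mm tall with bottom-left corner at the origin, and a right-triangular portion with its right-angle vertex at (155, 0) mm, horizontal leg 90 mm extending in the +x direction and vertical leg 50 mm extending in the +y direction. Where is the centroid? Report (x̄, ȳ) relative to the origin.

x̄ = 101.69 mm, ȳ = 23.12 mm

rectangular portion: A = 155 × 50 = 7750.00, centroid at (77.50, 25.00).
triangular portion: A = ½·90·50 = 2250.00, centroid at (185.00, 16.67).
ΣA = 10000.00 mm², ΣAx̄ = 1016875.00 mm³, ΣAȳ = 231250.00 mm³.
x̄ = 1016875.00/10000.00 = 101.69 mm; ȳ = 231250.00/10000.00 = 23.12 mm.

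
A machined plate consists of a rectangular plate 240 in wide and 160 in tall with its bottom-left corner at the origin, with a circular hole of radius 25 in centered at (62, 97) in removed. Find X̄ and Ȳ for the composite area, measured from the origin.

X̄ = 123.13 in, Ȳ = 79.08 in

Part | A | x̄ᵢ | ȳᵢ | A·x̄ᵢ | A·ȳᵢ
plate | 38400.00 | 120.00 | 80.00 | 4608000.00 | 3072000.00
hole | -1963.50 | 62.00 | 97.00 | -121736.72 | -190459.05
Σ | 36436.50 |  |  | 4486263.28 | 2881540.95
X̄ = 4486263.28 / 36436.50 = 123.13 in
Ȳ = 2881540.95 / 36436.50 = 79.08 in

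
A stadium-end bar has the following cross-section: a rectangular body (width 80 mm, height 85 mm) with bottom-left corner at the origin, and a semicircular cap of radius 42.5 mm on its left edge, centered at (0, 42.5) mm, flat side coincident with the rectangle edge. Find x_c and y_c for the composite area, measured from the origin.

rectangular body: A = 80 × 85 = 6800.00, centroid at (40.00, 42.50).
semicircular end: A = ½π·42.5² = 2837.25, centroid at (-18.04, 42.50).
ΣA = 9637.25 mm², ΣAx_c = 220822.92 mm³, ΣAy_c = 409583.16 mm³.
x_c = 220822.92/9637.25 = 22.91 mm; y_c = 409583.16/9637.25 = 42.50 mm.

x_c = 22.91 mm, y_c = 42.50 mm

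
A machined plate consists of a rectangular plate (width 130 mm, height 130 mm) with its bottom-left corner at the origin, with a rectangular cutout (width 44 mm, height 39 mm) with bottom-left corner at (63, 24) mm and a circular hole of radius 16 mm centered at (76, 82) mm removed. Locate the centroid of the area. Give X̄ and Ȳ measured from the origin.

plate: A = 130 × 130 = 16900.00, centroid at (65.00, 65.00).
hole 1: A = −(44 × 39) = -1716.00, centroid at (85.00, 43.50).
hole 2: A = −π·16² = -804.25, centroid at (76.00, 82.00).
ΣA = 14379.75 mm², ΣAX̄ = 891517.17 mm³, ΣAȲ = 957905.69 mm³.
X̄ = 891517.17/14379.75 = 62.00 mm; Ȳ = 957905.69/14379.75 = 66.61 mm.

X̄ = 62.00 mm, Ȳ = 66.61 mm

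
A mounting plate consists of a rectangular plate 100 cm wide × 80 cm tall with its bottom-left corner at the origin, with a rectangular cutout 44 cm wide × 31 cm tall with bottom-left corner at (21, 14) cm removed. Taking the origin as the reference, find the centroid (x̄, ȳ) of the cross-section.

x̄ = 51.44 cm, ȳ = 42.16 cm

plate: A = 100 × 80 = 8000.00, centroid at (50.00, 40.00).
hole: A = −(44 × 31) = -1364.00, centroid at (43.00, 29.50).
ΣA = 6636.00 cm²
ΣAx̄ = (8000.00)(50.00) + (-1364.00)(43.00) = 341348.00 cm³
ΣAȳ = (8000.00)(40.00) + (-1364.00)(29.50) = 279762.00 cm³
x̄ = 341348.00 / 6636.00 = 51.44 cm
ȳ = 279762.00 / 6636.00 = 42.16 cm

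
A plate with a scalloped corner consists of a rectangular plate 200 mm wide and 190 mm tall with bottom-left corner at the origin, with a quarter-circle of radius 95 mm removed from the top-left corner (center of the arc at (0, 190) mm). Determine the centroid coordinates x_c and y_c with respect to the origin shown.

x_c = 113.69 mm, y_c = 82.46 mm

plate: A = 200 × 190 = 38000.00, centroid at (100.00, 95.00).
removed quarter-circle: A = −¼π·95² = -7088.22, centroid at (40.32, 149.68).
ΣA = 30911.78 mm²
ΣAx_c = (38000.00)(100.00) + (-7088.22)(40.32) = 3514208.33 mm³
ΣAy_c = (38000.00)(95.00) + (-7088.22)(149.68) = 2549030.17 mm³
x_c = 3514208.33 / 30911.78 = 113.69 mm
y_c = 2549030.17 / 30911.78 = 82.46 mm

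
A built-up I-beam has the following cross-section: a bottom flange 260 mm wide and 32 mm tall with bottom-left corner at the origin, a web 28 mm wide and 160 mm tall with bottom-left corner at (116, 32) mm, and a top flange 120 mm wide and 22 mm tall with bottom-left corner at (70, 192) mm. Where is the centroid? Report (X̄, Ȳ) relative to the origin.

bottom flange: A = 260 × 32 = 8320.00, centroid at (130.00, 16.00).
web: A = 28 × 160 = 4480.00, centroid at (130.00, 112.00).
top flange: A = 120 × 22 = 2640.00, centroid at (130.00, 203.00).
ΣA = 15440.00 mm², ΣAX̄ = 2007200.00 mm³, ΣAȲ = 1170800.00 mm³.
X̄ = 2007200.00/15440.00 = 130.00 mm; Ȳ = 1170800.00/15440.00 = 75.83 mm.

X̄ = 130.00 mm, Ȳ = 75.83 mm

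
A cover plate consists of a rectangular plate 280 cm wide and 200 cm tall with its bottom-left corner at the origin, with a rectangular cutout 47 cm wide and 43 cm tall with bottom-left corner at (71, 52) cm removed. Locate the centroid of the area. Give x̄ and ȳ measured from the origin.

plate: A = 280 × 200 = 56000.00, centroid at (140.00, 100.00).
hole: A = −(47 × 43) = -2021.00, centroid at (94.50, 73.50).
ΣA = 53979.00 cm²
ΣAx̄ = (56000.00)(140.00) + (-2021.00)(94.50) = 7649015.50 cm³
ΣAȳ = (56000.00)(100.00) + (-2021.00)(73.50) = 5451456.50 cm³
x̄ = 7649015.50 / 53979.00 = 141.70 cm
ȳ = 5451456.50 / 53979.00 = 100.99 cm

x̄ = 141.70 cm, ȳ = 100.99 cm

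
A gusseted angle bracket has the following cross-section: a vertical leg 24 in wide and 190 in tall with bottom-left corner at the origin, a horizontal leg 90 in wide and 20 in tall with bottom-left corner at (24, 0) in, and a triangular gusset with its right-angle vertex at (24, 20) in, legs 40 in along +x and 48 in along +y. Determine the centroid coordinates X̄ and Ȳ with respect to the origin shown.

Part | A | x̄ᵢ | ȳᵢ | A·x̄ᵢ | A·ȳᵢ
vertical leg | 4560.00 | 12.00 | 95.00 | 54720.00 | 433200.00
horizontal leg | 1800.00 | 69.00 | 10.00 | 124200.00 | 18000.00
gusset | 960.00 | 37.33 | 36.00 | 35840.00 | 34560.00
Σ | 7320.00 |  |  | 214760.00 | 485760.00
X̄ = 214760.00 / 7320.00 = 29.34 in
Ȳ = 485760.00 / 7320.00 = 66.36 in

X̄ = 29.34 in, Ȳ = 66.36 in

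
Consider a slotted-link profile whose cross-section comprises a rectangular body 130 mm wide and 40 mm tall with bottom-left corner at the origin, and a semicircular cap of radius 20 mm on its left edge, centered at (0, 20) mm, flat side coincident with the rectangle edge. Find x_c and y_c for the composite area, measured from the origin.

rectangular body: A = 130 × 40 = 5200.00, centroid at (65.00, 20.00).
semicircular end: A = ½π·20² = 628.32, centroid at (-8.49, 20.00).
ΣA = 5828.32 mm², ΣAx_c = 332666.67 mm³, ΣAy_c = 116566.37 mm³.
x_c = 332666.67/5828.32 = 57.08 mm; y_c = 116566.37/5828.32 = 20.00 mm.

x_c = 57.08 mm, y_c = 20.00 mm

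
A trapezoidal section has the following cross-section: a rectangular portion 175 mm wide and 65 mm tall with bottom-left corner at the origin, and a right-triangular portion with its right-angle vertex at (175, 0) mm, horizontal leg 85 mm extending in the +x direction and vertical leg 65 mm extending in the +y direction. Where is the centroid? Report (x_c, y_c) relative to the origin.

x_c = 110.13 mm, y_c = 30.38 mm

rectangular portion: A = 175 × 65 = 11375.00, centroid at (87.50, 32.50).
triangular portion: A = ½·85·65 = 2762.50, centroid at (203.33, 21.67).
ΣA = 14137.50 mm²
ΣAx_c = (11375.00)(87.50) + (2762.50)(203.33) = 1557020.83 mm³
ΣAy_c = (11375.00)(32.50) + (2762.50)(21.67) = 429541.67 mm³
x_c = 1557020.83 / 14137.50 = 110.13 mm
y_c = 429541.67 / 14137.50 = 30.38 mm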